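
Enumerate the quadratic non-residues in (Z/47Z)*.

Square k = 1,…,23 (k and 47−k give the same square):
1²=1, 2²=4, 3²=9, 4²=16, 5²=25, 6²=36, 7²≡2, 8²≡17, 9²≡34, 10²≡6, 11²≡27, 12²≡3, 13²≡28, 14²≡8, 15²≡37, 16²≡21, 17²≡7, 18²≡42, 19²≡32, 20²≡24, 21²≡18, 22²≡14, 23²≡12 (mod 47).
The residues are {1, 2, 3, 4, 6, 7, 8, 9, 12, 14, 16, 17, 18, 21, 24, 25, 27, 28, 32, 34, 36, 37, 42}; the non-residues are the remaining 23 nonzero classes.

5, 10, 11, 13, 15, 19, 20, 22, 23, 26, 29, 30, 31, 33, 35, 38, 39, 40, 41, 43, 44, 45, 46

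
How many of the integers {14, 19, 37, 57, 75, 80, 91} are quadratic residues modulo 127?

2

(14/127) = -1 → non-residue.
(19/127) = +1 → QR.
(37/127) = +1 → QR.
(57/127) = -1 → non-residue.
(75/127) = -1 → non-residue.
(80/127) = -1 → non-residue.
(91/127) = -1 → non-residue.
Total quadratic residues among the 7: 2.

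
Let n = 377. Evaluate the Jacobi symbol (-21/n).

First reduce: -21 ≡ 356 (mod 377).
Pull out 2^2: since 377 ≡ 1 (mod 8), (2/377) = +1, so (2/377)^2 = +1.
Reciprocity: 89 ≡ 1 and 377 ≡ 1 (mod 4), so (89/377) = +(377/89).
Reduce top mod 89: now compute (21/89).
Reciprocity: 21 ≡ 1 and 89 ≡ 1 (mod 4), so (21/89) = +(89/21).
Reduce top mod 21: now compute (5/21).
Reciprocity: 5 ≡ 1 and 21 ≡ 1 (mod 4), so (5/21) = +(21/5).
Reduce top mod 5: now compute (1/5).
Reached (1/5) = 1. Collecting the sign flips along the way, the symbol is +1.

1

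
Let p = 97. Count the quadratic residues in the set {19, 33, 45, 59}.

1

(19/97) = -1 → non-residue.
(33/97) = +1 → QR.
(45/97) = -1 → non-residue.
(59/97) = -1 → non-residue.
Total quadratic residues among the 4: 1.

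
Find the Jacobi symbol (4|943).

Pull out 2^2: since 943 ≡ 7 (mod 8), (2/943) = +1, so (2/943)^2 = +1.
Reached (1/943) = 1. Collecting the sign flips along the way, the symbol is +1.

1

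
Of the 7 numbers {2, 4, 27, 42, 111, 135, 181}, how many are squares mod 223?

(2/223) = +1 → QR.
(4/223) = +1 → QR.
(27/223) = -1 → non-residue.
(42/223) = -1 → non-residue.
(111/223) = -1 → non-residue.
(135/223) = +1 → QR.
(181/223) = +1 → QR.
Total quadratic residues among the 7: 4.

4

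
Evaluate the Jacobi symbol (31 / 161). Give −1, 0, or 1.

Reciprocity: 31 ≡ 3 and 161 ≡ 1 (mod 4), so (31/161) = +(161/31).
Reduce top mod 31: now compute (6/31).
Pull out 2: since 31 ≡ 7 (mod 8), (2/31) = +1.
Reciprocity: 3 ≡ 3 and 31 ≡ 3 (mod 4), so (3/31) = −(31/3).
Reduce top mod 3: now compute (1/3).
Reached (1/3) = 1. Collecting the sign flips along the way, the symbol is -1.

-1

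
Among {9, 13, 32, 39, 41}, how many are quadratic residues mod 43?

(9/43) = +1 → QR.
(13/43) = +1 → QR.
(32/43) = -1 → non-residue.
(39/43) = -1 → non-residue.
(41/43) = +1 → QR.
Total quadratic residues among the 5: 3.

3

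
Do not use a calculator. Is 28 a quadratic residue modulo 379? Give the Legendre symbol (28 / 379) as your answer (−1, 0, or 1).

Pull out 2^2: since 379 ≡ 3 (mod 8), (2/379) = -1, so (2/379)^2 = +1.
Reciprocity: 7 ≡ 3 and 379 ≡ 3 (mod 4), so (7/379) = −(379/7).
Reduce top mod 7: now compute (1/7).
Reached (1/7) = 1. Collecting the sign flips along the way, the symbol is -1.

-1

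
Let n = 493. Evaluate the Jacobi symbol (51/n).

0

Reciprocity: 51 ≡ 3 and 493 ≡ 1 (mod 4), so (51/493) = +(493/51).
Reduce top mod 51: now compute (34/51).
Pull out 2: since 51 ≡ 3 (mod 8), (2/51) = -1.
Reciprocity: 17 ≡ 1 and 51 ≡ 3 (mod 4), so (17/51) = +(51/17).
Reduce top mod 17: now compute (0/17).
Top reduces to 0: gcd > 1, so the symbol is 0.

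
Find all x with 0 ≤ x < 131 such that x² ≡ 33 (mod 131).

65, 66

Since 131 ≡ 3 (mod 4), a square root of 33 is 33^((131+1)/4) = 33^33 mod 131.
Repeated squaring: 33^2≡41, 33^4≡109, 33^8≡91, 33^16≡28, 33^32≡129 (mod 131).
33^33 = 33^(32+1) ≡ 65 (mod 131).
Check: 65² = 4225 ≡ 33 (mod 131). The two roots are 65 and 66.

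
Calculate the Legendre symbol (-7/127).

Euler's criterion: (-7/127) ≡ 120^63 (mod 127).
120^2 ≡ 49 (mod 127)
120^4 ≡ 115 (mod 127)
120^8 ≡ 17 (mod 127)
120^16 ≡ 35 (mod 127)
120^32 ≡ 82 (mod 127)
120^63 = 120^(32+16+8+4+2+1) ≡ 1 (mod 127).
Result is 1, so (-7/127) = 1.

1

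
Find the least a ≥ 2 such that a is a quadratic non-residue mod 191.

(2/191) = +1, so 2 is a residue.
(3/191) = +1, so 3 is a residue.
(4/191) = +1, so 4 is a residue.
(5/191) = +1, so 5 is a residue.
(6/191) = +1, so 6 is a residue.
(7/191) = −1, so 7 is the smallest positive non-residue mod 191.

7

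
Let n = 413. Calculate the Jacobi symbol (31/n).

Reciprocity: 31 ≡ 3 and 413 ≡ 1 (mod 4), so (31/413) = +(413/31).
Reduce top mod 31: now compute (10/31).
Pull out 2: since 31 ≡ 7 (mod 8), (2/31) = +1.
Reciprocity: 5 ≡ 1 and 31 ≡ 3 (mod 4), so (5/31) = +(31/5).
Reduce top mod 5: now compute (1/5).
Reached (1/5) = 1. Collecting the sign flips along the way, the symbol is +1.

1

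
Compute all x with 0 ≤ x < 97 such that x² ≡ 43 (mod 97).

25, 72

97 ≡ 1 (mod 4), so we find a root by search.
Trying successive values, 25² = 625 ≡ 43 (mod 97). The other root is 97 − 25 = 72.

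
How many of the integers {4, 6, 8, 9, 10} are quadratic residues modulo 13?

3

(4/13) = +1 → QR.
(6/13) = -1 → non-residue.
(8/13) = -1 → non-residue.
(9/13) = +1 → QR.
(10/13) = +1 → QR.
Total quadratic residues among the 5: 3.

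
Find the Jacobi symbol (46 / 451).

-1

Pull out 2: since 451 ≡ 3 (mod 8), (2/451) = -1.
Reciprocity: 23 ≡ 3 and 451 ≡ 3 (mod 4), so (23/451) = −(451/23).
Reduce top mod 23: now compute (14/23).
Pull out 2: since 23 ≡ 7 (mod 8), (2/23) = +1.
Reciprocity: 7 ≡ 3 and 23 ≡ 3 (mod 4), so (7/23) = −(23/7).
Reduce top mod 7: now compute (2/7).
Pull out 2: since 7 ≡ 7 (mod 8), (2/7) = +1.
Reached (1/7) = 1. Collecting the sign flips along the way, the symbol is -1.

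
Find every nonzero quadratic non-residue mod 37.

Square k = 1,…,18 (k and 37−k give the same square):
1²=1, 2²=4, 3²=9, 4²=16, 5²=25, 6²=36, 7²≡12, 8²≡27, 9²≡7, 10²≡26, 11²≡10, 12²≡33, 13²≡21, 14²≡11, 15²≡3, 16²≡34, 17²≡30, 18²≡28 (mod 37).
The residues are {1, 3, 4, 7, 9, 10, 11, 12, 16, 21, 25, 26, 27, 28, 30, 33, 34, 36}; the non-residues are the remaining 18 nonzero classes.

2 5 6 8 13 14 15 17 18 19 20 22 23 24 29 31 32 35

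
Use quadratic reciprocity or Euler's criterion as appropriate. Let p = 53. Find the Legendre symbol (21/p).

-1

Euler's criterion: (21/53) ≡ 21^26 (mod 53).
21^2 ≡ 17 (mod 53)
21^4 ≡ 24 (mod 53)
21^8 ≡ 46 (mod 53)
21^16 ≡ 49 (mod 53)
21^26 = 21^(16+8+2) ≡ 52 (mod 53).
Result is 52 ≡ −1, so (21/53) = −1.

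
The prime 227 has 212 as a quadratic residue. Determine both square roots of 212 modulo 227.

Since 227 ≡ 3 (mod 4), a square root of 212 is 212^((227+1)/4) = 212^57 mod 227.
Repeated squaring: 212^2≡225, 212^4≡4, 212^8≡16, 212^16≡29, 212^32≡160 (mod 227).
212^57 = 212^(32+16+8+1) ≡ 62 (mod 227).
Check: 62² = 3844 ≡ 212 (mod 227). The two roots are 62 and 165.

62, 165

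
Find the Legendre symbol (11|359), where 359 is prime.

Reciprocity: 11 ≡ 3 and 359 ≡ 3 (mod 4), so (11/359) = −(359/11).
Reduce top mod 11: now compute (7/11).
Reciprocity: 7 ≡ 3 and 11 ≡ 3 (mod 4), so (7/11) = −(11/7).
Reduce top mod 7: now compute (4/7).
Pull out 2^2: since 7 ≡ 7 (mod 8), (2/7) = +1, so (2/7)^2 = +1.
Reached (1/7) = 1. Collecting the sign flips along the way, the symbol is +1.

1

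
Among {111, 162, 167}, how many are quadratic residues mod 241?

(111/241) = -1 → non-residue.
(162/241) = +1 → QR.
(167/241) = -1 → non-residue.
Total quadratic residues among the 3: 1.

1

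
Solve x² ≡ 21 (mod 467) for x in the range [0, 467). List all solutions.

Since 467 ≡ 3 (mod 4), a square root of 21 is 21^((467+1)/4) = 21^117 mod 467.
Repeated squaring: 21^2≡441, 21^4≡209, 21^8≡250, 21^16≡389, 21^32≡13, 21^64≡169 (mod 467).
21^117 = 21^(64+32+16+4+1) ≡ 75 (mod 467).
Check: 75² = 5625 ≡ 21 (mod 467). The two roots are 75 and 392.

75, 392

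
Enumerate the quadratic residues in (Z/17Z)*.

1,2,4,8,9,13,15,16

Square k = 1,…,8 (k and 17−k give the same square):
1²=1, 2²=4, 3²=9, 4²=16, 5²≡8, 6²≡2, 7²≡15, 8²≡13 (mod 17).
So the quadratic residues mod 17 are {1, 2, 4, 8, 9, 13, 15, 16}.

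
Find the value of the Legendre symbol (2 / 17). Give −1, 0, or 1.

1

Euler's criterion: (2/17) ≡ 2^8 (mod 17).
2^2 ≡ 4 (mod 17)
2^4 ≡ 16 (mod 17)
2^8 ≡ 1 (mod 17)
2^8 = 2^(8) ≡ 1 (mod 17).
Result is 1, so (2/17) = 1.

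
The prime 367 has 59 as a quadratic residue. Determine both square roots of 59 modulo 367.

64, 303

Since 367 ≡ 3 (mod 4), a square root of 59 is 59^((367+1)/4) = 59^92 mod 367.
Repeated squaring: 59^2≡178, 59^4≡122, 59^8≡204, 59^16≡145, 59^32≡106, 59^64≡226 (mod 367).
59^92 = 59^(64+16+8+4) ≡ 64 (mod 367).
Check: 64² = 4096 ≡ 59 (mod 367). The two roots are 64 and 303.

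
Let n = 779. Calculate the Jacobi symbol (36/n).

1

Pull out 2^2: since 779 ≡ 3 (mod 8), (2/779) = -1, so (2/779)^2 = +1.
Reciprocity: 9 ≡ 1 and 779 ≡ 3 (mod 4), so (9/779) = +(779/9).
Reduce top mod 9: now compute (5/9).
Reciprocity: 5 ≡ 1 and 9 ≡ 1 (mod 4), so (5/9) = +(9/5).
Reduce top mod 5: now compute (4/5).
Pull out 2^2: since 5 ≡ 5 (mod 8), (2/5) = -1, so (2/5)^2 = +1.
Reached (1/5) = 1. Collecting the sign flips along the way, the symbol is +1.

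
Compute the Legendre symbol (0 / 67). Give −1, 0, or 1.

Top reduces to 0: gcd > 1, so the symbol is 0.

0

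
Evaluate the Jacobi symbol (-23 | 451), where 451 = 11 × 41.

First reduce: -23 ≡ 428 (mod 451).
Pull out 2^2: since 451 ≡ 3 (mod 8), (2/451) = -1, so (2/451)^2 = +1.
Reciprocity: 107 ≡ 3 and 451 ≡ 3 (mod 4), so (107/451) = −(451/107).
Reduce top mod 107: now compute (23/107).
Reciprocity: 23 ≡ 3 and 107 ≡ 3 (mod 4), so (23/107) = −(107/23).
Reduce top mod 23: now compute (15/23).
Reciprocity: 15 ≡ 3 and 23 ≡ 3 (mod 4), so (15/23) = −(23/15).
Reduce top mod 15: now compute (8/15).
Pull out 2^3: since 15 ≡ 7 (mod 8), (2/15) = +1, so (2/15)^3 = +1.
Reached (1/15) = 1. Collecting the sign flips along the way, the symbol is -1.

-1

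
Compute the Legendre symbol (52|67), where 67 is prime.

-1

Pull out 2^2: since 67 ≡ 3 (mod 8), (2/67) = -1, so (2/67)^2 = +1.
Reciprocity: 13 ≡ 1 and 67 ≡ 3 (mod 4), so (13/67) = +(67/13).
Reduce top mod 13: now compute (2/13).
Pull out 2: since 13 ≡ 5 (mod 8), (2/13) = -1.
Reached (1/13) = 1. Collecting the sign flips along the way, the symbol is -1.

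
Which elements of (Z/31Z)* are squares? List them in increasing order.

Square k = 1,…,15 (k and 31−k give the same square):
1²=1, 2²=4, 3²=9, 4²=16, 5²=25, 6²≡5, 7²≡18, 8²≡2, 9²≡19, 10²≡7, 11²≡28, 12²≡20, 13²≡14, 14²≡10, 15²≡8 (mod 31).
So the quadratic residues mod 31 are {1, 2, 4, 5, 7, 8, 9, 10, 14, 16, 18, 19, 20, 25, 28}.

1,2,4,5,7,8,9,10,14,16,18,19,20,25,28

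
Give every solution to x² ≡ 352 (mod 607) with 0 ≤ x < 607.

Since 607 ≡ 3 (mod 4), a square root of 352 is 352^((607+1)/4) = 352^152 mod 607.
Repeated squaring: 352^2≡76, 352^4≡313, 352^8≡242, 352^16≡292, 352^32≡284, 352^64≡532, 352^128≡162 (mod 607).
352^152 = 352^(128+16+8) ≡ 155 (mod 607).
Check: 155² = 24025 ≡ 352 (mod 607). The two roots are 155 and 452.

155, 452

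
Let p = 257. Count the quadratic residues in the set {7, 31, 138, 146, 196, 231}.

4

(7/257) = -1 → non-residue.
(31/257) = +1 → QR.
(138/257) = -1 → non-residue.
(146/257) = +1 → QR.
(196/257) = +1 → QR.
(231/257) = +1 → QR.
Total quadratic residues among the 6: 4.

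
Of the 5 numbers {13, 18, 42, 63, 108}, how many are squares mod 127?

3

(13/127) = +1 → QR.
(18/127) = +1 → QR.
(42/127) = +1 → QR.
(63/127) = -1 → non-residue.
(108/127) = -1 → non-residue.
Total quadratic residues among the 5: 3.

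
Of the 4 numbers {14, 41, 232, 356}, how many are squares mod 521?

1

(14/521) = -1 → non-residue.
(41/521) = -1 → non-residue.
(232/521) = +1 → QR.
(356/521) = -1 → non-residue.
Total quadratic residues among the 4: 1.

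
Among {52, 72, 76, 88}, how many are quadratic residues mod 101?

(52/101) = +1 → QR.
(72/101) = -1 → non-residue.
(76/101) = +1 → QR.
(88/101) = +1 → QR.
Total quadratic residues among the 4: 3.

3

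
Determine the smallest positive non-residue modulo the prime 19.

(2/19) = −1, so 2 is the smallest positive non-residue mod 19.

2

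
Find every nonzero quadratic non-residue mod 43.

Square k = 1,…,21 (k and 43−k give the same square):
1²=1, 2²=4, 3²=9, 4²=16, 5²=25, 6²=36, 7²≡6, 8²≡21, 9²≡38, 10²≡14, 11²≡35, 12²≡15, 13²≡40, 14²≡24, 15²≡10, 16²≡41, 17²≡31, 18²≡23, 19²≡17, 20²≡13, 21²≡11 (mod 43).
The residues are {1, 4, 6, 9, 10, 11, 13, 14, 15, 16, 17, 21, 23, 24, 25, 31, 35, 36, 38, 40, 41}; the non-residues are the remaining 21 nonzero classes.

2, 3, 5, 7, 8, 12, 18, 19, 20, 22, 26, 27, 28, 29, 30, 32, 33, 34, 37, 39, 42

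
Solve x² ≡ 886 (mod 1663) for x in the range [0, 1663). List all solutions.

639, 1024

Since 1663 ≡ 3 (mod 4), a square root of 886 is 886^((1663+1)/4) = 886^416 mod 1663.
Repeated squaring: 886^2≡60, 886^4≡274, 886^8≡241, 886^16≡1539, 886^32≡409, 886^64≡981, 886^128≡1147, 886^256≡176 (mod 1663).
886^416 = 886^(256+128+32) ≡ 1024 (mod 1663).
Check: 1024² = 1048576 ≡ 886 (mod 1663). The two roots are 639 and 1024.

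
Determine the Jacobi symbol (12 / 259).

Pull out 2^2: since 259 ≡ 3 (mod 8), (2/259) = -1, so (2/259)^2 = +1.
Reciprocity: 3 ≡ 3 and 259 ≡ 3 (mod 4), so (3/259) = −(259/3).
Reduce top mod 3: now compute (1/3).
Reached (1/3) = 1. Collecting the sign flips along the way, the symbol is -1.

-1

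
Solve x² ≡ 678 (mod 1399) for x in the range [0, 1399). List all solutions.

Since 1399 ≡ 3 (mod 4), a square root of 678 is 678^((1399+1)/4) = 678^350 mod 1399.
Repeated squaring: 678^2≡812, 678^4≡415, 678^8≡148, 678^16≡919, 678^32≡964, 678^64≡360, 678^128≡892, 678^256≡1032 (mod 1399).
678^350 = 678^(256+64+16+8+4+2) ≡ 229 (mod 1399).
Check: 229² = 52441 ≡ 678 (mod 1399). The two roots are 229 and 1170.

229, 1170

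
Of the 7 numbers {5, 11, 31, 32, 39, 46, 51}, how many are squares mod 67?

1

(5/67) = -1 → non-residue.
(11/67) = -1 → non-residue.
(31/67) = -1 → non-residue.
(32/67) = -1 → non-residue.
(39/67) = +1 → QR.
(46/67) = -1 → non-residue.
(51/67) = -1 → non-residue.
Total quadratic residues among the 7: 1.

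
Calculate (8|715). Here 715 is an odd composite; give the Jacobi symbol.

-1

Pull out 2^3: since 715 ≡ 3 (mod 8), (2/715) = -1, so (2/715)^3 = -1.
Reached (1/715) = 1. Collecting the sign flips along the way, the symbol is -1.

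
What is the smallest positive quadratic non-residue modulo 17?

3

(2/17) = +1, so 2 is a residue.
(3/17) = −1, so 3 is the smallest positive non-residue mod 17.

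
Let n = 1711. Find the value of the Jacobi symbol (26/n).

Pull out 2: since 1711 ≡ 7 (mod 8), (2/1711) = +1.
Reciprocity: 13 ≡ 1 and 1711 ≡ 3 (mod 4), so (13/1711) = +(1711/13).
Reduce top mod 13: now compute (8/13).
Pull out 2^3: since 13 ≡ 5 (mod 8), (2/13) = -1, so (2/13)^3 = -1.
Reached (1/13) = 1. Collecting the sign flips along the way, the symbol is -1.

-1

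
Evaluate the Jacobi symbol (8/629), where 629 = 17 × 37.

-1

Pull out 2^3: since 629 ≡ 5 (mod 8), (2/629) = -1, so (2/629)^3 = -1.
Reached (1/629) = 1. Collecting the sign flips along the way, the symbol is -1.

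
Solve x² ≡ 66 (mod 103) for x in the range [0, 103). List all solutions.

13, 90

Since 103 ≡ 3 (mod 4), a square root of 66 is 66^((103+1)/4) = 66^26 mod 103.
Repeated squaring: 66^2≡30, 66^4≡76, 66^8≡8, 66^16≡64 (mod 103).
66^26 = 66^(16+8+2) ≡ 13 (mod 103).
Check: 13² = 169 ≡ 66 (mod 103). The two roots are 13 and 90.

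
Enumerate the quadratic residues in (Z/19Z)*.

1, 4, 5, 6, 7, 9, 11, 16, 17

Square k = 1,…,9 (k and 19−k give the same square):
1²=1, 2²=4, 3²=9, 4²=16, 5²≡6, 6²≡17, 7²≡11, 8²≡7, 9²≡5 (mod 19).
So the quadratic residues mod 19 are {1, 4, 5, 6, 7, 9, 11, 16, 17}.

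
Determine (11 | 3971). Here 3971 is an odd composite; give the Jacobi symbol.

0

Reciprocity: 11 ≡ 3 and 3971 ≡ 3 (mod 4), so (11/3971) = −(3971/11).
Reduce top mod 11: now compute (0/11).
Top reduces to 0: gcd > 1, so the symbol is 0.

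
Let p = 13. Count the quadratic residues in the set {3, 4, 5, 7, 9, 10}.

4

(3/13) = +1 → QR.
(4/13) = +1 → QR.
(5/13) = -1 → non-residue.
(7/13) = -1 → non-residue.
(9/13) = +1 → QR.
(10/13) = +1 → QR.
Total quadratic residues among the 6: 4.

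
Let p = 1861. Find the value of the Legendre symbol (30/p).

Pull out 2: since 1861 ≡ 5 (mod 8), (2/1861) = -1.
Reciprocity: 15 ≡ 3 and 1861 ≡ 1 (mod 4), so (15/1861) = +(1861/15).
Reduce top mod 15: now compute (1/15).
Reached (1/15) = 1. Collecting the sign flips along the way, the symbol is -1.

-1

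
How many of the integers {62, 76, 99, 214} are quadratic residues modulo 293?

(62/293) = -1 → non-residue.
(76/293) = -1 → non-residue.
(99/293) = -1 → non-residue.
(214/293) = -1 → non-residue.
Total quadratic residues among the 4: 0.

0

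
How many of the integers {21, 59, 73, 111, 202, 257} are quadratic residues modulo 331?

(21/331) = +1 → QR.
(59/331) = -1 → non-residue.
(73/331) = -1 → non-residue.
(111/331) = +1 → QR.
(202/331) = +1 → QR.
(257/331) = -1 → non-residue.
Total quadratic residues among the 6: 3.

3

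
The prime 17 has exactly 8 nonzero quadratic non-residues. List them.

3 5 6 7 10 11 12 14

Square k = 1,…,8 (k and 17−k give the same square):
1²=1, 2²=4, 3²=9, 4²=16, 5²≡8, 6²≡2, 7²≡15, 8²≡13 (mod 17).
The residues are {1, 2, 4, 8, 9, 13, 15, 16}; the non-residues are the remaining 8 nonzero classes.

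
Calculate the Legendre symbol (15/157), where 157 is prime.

Euler's criterion: (15/157) ≡ 15^78 (mod 157).
15^2 ≡ 68 (mod 157)
15^4 ≡ 71 (mod 157)
15^8 ≡ 17 (mod 157)
15^16 ≡ 132 (mod 157)
15^32 ≡ 154 (mod 157)
15^64 ≡ 9 (mod 157)
15^78 = 15^(64+8+4+2) ≡ 156 (mod 157).
Result is 156 ≡ −1, so (15/157) = −1.

-1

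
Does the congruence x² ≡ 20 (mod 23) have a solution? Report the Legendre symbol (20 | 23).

Euler's criterion: (20/23) ≡ 20^11 (mod 23).
20^2 ≡ 9 (mod 23)
20^4 ≡ 12 (mod 23)
20^8 ≡ 6 (mod 23)
20^11 = 20^(8+2+1) ≡ 22 (mod 23).
Result is 22 ≡ −1, so (20/23) = −1.

-1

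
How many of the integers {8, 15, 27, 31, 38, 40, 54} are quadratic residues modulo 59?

2

(8/59) = -1 → non-residue.
(15/59) = +1 → QR.
(27/59) = +1 → QR.
(31/59) = -1 → non-residue.
(38/59) = -1 → non-residue.
(40/59) = -1 → non-residue.
(54/59) = -1 → non-residue.
Total quadratic residues among the 7: 2.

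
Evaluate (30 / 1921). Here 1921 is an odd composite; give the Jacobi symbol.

1

Pull out 2: since 1921 ≡ 1 (mod 8), (2/1921) = +1.
Reciprocity: 15 ≡ 3 and 1921 ≡ 1 (mod 4), so (15/1921) = +(1921/15).
Reduce top mod 15: now compute (1/15).
Reached (1/15) = 1. Collecting the sign flips along the way, the symbol is +1.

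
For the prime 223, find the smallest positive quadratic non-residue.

(2/223) = +1, so 2 is a residue.
(3/223) = −1, so 3 is the smallest positive non-residue mod 223.

3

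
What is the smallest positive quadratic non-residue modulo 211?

(2/211) = −1, so 2 is the smallest positive non-residue mod 211.

2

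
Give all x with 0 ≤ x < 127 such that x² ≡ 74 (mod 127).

57, 70

Since 127 ≡ 3 (mod 4), a square root of 74 is 74^((127+1)/4) = 74^32 mod 127.
Repeated squaring: 74^2≡15, 74^4≡98, 74^8≡79, 74^16≡18, 74^32≡70 (mod 127).
74^32 = 74^(32) ≡ 70 (mod 127).
Check: 70² = 4900 ≡ 74 (mod 127). The two roots are 57 and 70.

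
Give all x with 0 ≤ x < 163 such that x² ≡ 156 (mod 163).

51, 112

Since 163 ≡ 3 (mod 4), a square root of 156 is 156^((163+1)/4) = 156^41 mod 163.
Repeated squaring: 156^2≡49, 156^4≡119, 156^8≡143, 156^16≡74, 156^32≡97 (mod 163).
156^41 = 156^(32+8+1) ≡ 51 (mod 163).
Check: 51² = 2601 ≡ 156 (mod 163). The two roots are 51 and 112.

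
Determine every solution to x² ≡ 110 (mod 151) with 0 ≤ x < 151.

Since 151 ≡ 3 (mod 4), a square root of 110 is 110^((151+1)/4) = 110^38 mod 151.
Repeated squaring: 110^2≡20, 110^4≡98, 110^8≡91, 110^16≡127, 110^32≡123 (mod 151).
110^38 = 110^(32+4+2) ≡ 84 (mod 151).
Check: 84² = 7056 ≡ 110 (mod 151). The two roots are 67 and 84.

67, 84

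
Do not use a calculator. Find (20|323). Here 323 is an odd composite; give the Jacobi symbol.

Pull out 2^2: since 323 ≡ 3 (mod 8), (2/323) = -1, so (2/323)^2 = +1.
Reciprocity: 5 ≡ 1 and 323 ≡ 3 (mod 4), so (5/323) = +(323/5).
Reduce top mod 5: now compute (3/5).
Reciprocity: 3 ≡ 3 and 5 ≡ 1 (mod 4), so (3/5) = +(5/3).
Reduce top mod 3: now compute (2/3).
Pull out 2: since 3 ≡ 3 (mod 8), (2/3) = -1.
Reached (1/3) = 1. Collecting the sign flips along the way, the symbol is -1.

-1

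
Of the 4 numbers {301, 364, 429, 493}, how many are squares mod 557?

2

(301/557) = +1 → QR.
(364/557) = -1 → non-residue.
(429/557) = -1 → non-residue.
(493/557) = +1 → QR.
Total quadratic residues among the 4: 2.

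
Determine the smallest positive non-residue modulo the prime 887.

(2/887) = +1, so 2 is a residue.
(3/887) = +1, so 3 is a residue.
(4/887) = +1, so 4 is a residue.
(5/887) = −1, so 5 is the smallest positive non-residue mod 887.

5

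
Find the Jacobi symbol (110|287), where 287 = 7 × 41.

1

Pull out 2: since 287 ≡ 7 (mod 8), (2/287) = +1.
Reciprocity: 55 ≡ 3 and 287 ≡ 3 (mod 4), so (55/287) = −(287/55).
Reduce top mod 55: now compute (12/55).
Pull out 2^2: since 55 ≡ 7 (mod 8), (2/55) = +1, so (2/55)^2 = +1.
Reciprocity: 3 ≡ 3 and 55 ≡ 3 (mod 4), so (3/55) = −(55/3).
Reduce top mod 3: now compute (1/3).
Reached (1/3) = 1. Collecting the sign flips along the way, the symbol is +1.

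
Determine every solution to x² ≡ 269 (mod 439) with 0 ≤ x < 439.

Since 439 ≡ 3 (mod 4), a square root of 269 is 269^((439+1)/4) = 269^110 mod 439.
Repeated squaring: 269^2≡365, 269^4≡208, 269^8≡242, 269^16≡177, 269^32≡160, 269^64≡138 (mod 439).
269^110 = 269^(64+32+8+4+2) ≡ 45 (mod 439).
Check: 45² = 2025 ≡ 269 (mod 439). The two roots are 45 and 394.

45, 394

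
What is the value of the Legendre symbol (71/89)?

1

Euler's criterion: (71/89) ≡ 71^44 (mod 89).
71^2 ≡ 57 (mod 89)
71^4 ≡ 45 (mod 89)
71^8 ≡ 67 (mod 89)
71^16 ≡ 39 (mod 89)
71^32 ≡ 8 (mod 89)
71^44 = 71^(32+8+4) ≡ 1 (mod 89).
Result is 1, so (71/89) = 1.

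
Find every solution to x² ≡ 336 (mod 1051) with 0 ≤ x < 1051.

260, 791

Since 1051 ≡ 3 (mod 4), a square root of 336 is 336^((1051+1)/4) = 336^263 mod 1051.
Repeated squaring: 336^2≡439, 336^4≡388, 336^8≡251, 336^16≡992, 336^32≡328, 336^64≡382, 336^128≡886, 336^256≡950 (mod 1051).
336^263 = 336^(256+4+2+1) ≡ 791 (mod 1051).
Check: 791² = 625681 ≡ 336 (mod 1051). The two roots are 260 and 791.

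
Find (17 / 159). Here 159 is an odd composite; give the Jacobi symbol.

Reciprocity: 17 ≡ 1 and 159 ≡ 3 (mod 4), so (17/159) = +(159/17).
Reduce top mod 17: now compute (6/17).
Pull out 2: since 17 ≡ 1 (mod 8), (2/17) = +1.
Reciprocity: 3 ≡ 3 and 17 ≡ 1 (mod 4), so (3/17) = +(17/3).
Reduce top mod 3: now compute (2/3).
Pull out 2: since 3 ≡ 3 (mod 8), (2/3) = -1.
Reached (1/3) = 1. Collecting the sign flips along the way, the symbol is -1.

-1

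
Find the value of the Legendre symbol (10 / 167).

-1

Euler's criterion: (10/167) ≡ 10^83 (mod 167).
10^2 ≡ 100 (mod 167)
10^4 ≡ 147 (mod 167)
10^8 ≡ 66 (mod 167)
10^16 ≡ 14 (mod 167)
10^32 ≡ 29 (mod 167)
10^64 ≡ 6 (mod 167)
10^83 = 10^(64+16+2+1) ≡ 166 (mod 167).
Result is 166 ≡ −1, so (10/167) = −1.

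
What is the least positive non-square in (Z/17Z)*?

(2/17) = +1, so 2 is a residue.
(3/17) = −1, so 3 is the smallest positive non-residue mod 17.

3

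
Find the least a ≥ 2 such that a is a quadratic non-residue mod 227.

(2/227) = −1, so 2 is the smallest positive non-residue mod 227.

2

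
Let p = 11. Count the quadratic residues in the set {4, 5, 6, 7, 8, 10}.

2

(4/11) = +1 → QR.
(5/11) = +1 → QR.
(6/11) = -1 → non-residue.
(7/11) = -1 → non-residue.
(8/11) = -1 → non-residue.
(10/11) = -1 → non-residue.
Total quadratic residues among the 6: 2.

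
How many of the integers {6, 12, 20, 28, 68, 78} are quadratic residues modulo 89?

(6/89) = -1 → non-residue.
(12/89) = -1 → non-residue.
(20/89) = +1 → QR.
(28/89) = -1 → non-residue.
(68/89) = +1 → QR.
(78/89) = +1 → QR.
Total quadratic residues among the 6: 3.

3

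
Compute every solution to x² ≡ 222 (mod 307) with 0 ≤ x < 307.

Since 307 ≡ 3 (mod 4), a square root of 222 is 222^((307+1)/4) = 222^77 mod 307.
Repeated squaring: 222^2≡164, 222^4≡187, 222^8≡278, 222^16≡227, 222^32≡260, 222^64≡60 (mod 307).
222^77 = 222^(64+8+4+1) ≡ 284 (mod 307).
Check: 284² = 80656 ≡ 222 (mod 307). The two roots are 23 and 284.

23, 284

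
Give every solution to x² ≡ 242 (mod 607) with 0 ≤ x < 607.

Since 607 ≡ 3 (mod 4), a square root of 242 is 242^((607+1)/4) = 242^152 mod 607.
Repeated squaring: 242^2≡292, 242^4≡284, 242^8≡532, 242^16≡162, 242^32≡143, 242^64≡418, 242^128≡515 (mod 607).
242^152 = 242^(128+16+8) ≡ 313 (mod 607).
Check: 313² = 97969 ≡ 242 (mod 607). The two roots are 294 and 313.

294, 313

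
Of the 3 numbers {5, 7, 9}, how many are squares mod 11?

2

(5/11) = +1 → QR.
(7/11) = -1 → non-residue.
(9/11) = +1 → QR.
Total quadratic residues among the 3: 2.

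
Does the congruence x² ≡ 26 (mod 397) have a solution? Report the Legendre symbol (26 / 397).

1

Pull out 2: since 397 ≡ 5 (mod 8), (2/397) = -1.
Reciprocity: 13 ≡ 1 and 397 ≡ 1 (mod 4), so (13/397) = +(397/13).
Reduce top mod 13: now compute (7/13).
Reciprocity: 7 ≡ 3 and 13 ≡ 1 (mod 4), so (7/13) = +(13/7).
Reduce top mod 7: now compute (6/7).
Pull out 2: since 7 ≡ 7 (mod 8), (2/7) = +1.
Reciprocity: 3 ≡ 3 and 7 ≡ 3 (mod 4), so (3/7) = −(7/3).
Reduce top mod 3: now compute (1/3).
Reached (1/3) = 1. Collecting the sign flips along the way, the symbol is +1.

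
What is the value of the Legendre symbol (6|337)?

Euler's criterion: (6/337) ≡ 6^168 (mod 337).
6^2 ≡ 36 (mod 337)
6^4 ≡ 285 (mod 337)
6^8 ≡ 8 (mod 337)
6^16 ≡ 64 (mod 337)
6^32 ≡ 52 (mod 337)
6^64 ≡ 8 (mod 337)
6^128 ≡ 64 (mod 337)
6^168 = 6^(128+32+8) ≡ 1 (mod 337).
Result is 1, so (6/337) = 1.

1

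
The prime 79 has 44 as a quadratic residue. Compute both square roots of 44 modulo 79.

26, 53

Since 79 ≡ 3 (mod 4), a square root of 44 is 44^((79+1)/4) = 44^20 mod 79.
Repeated squaring: 44^2≡40, 44^4≡20, 44^8≡5, 44^16≡25 (mod 79).
44^20 = 44^(16+4) ≡ 26 (mod 79).
Check: 26² = 676 ≡ 44 (mod 79). The two roots are 26 and 53.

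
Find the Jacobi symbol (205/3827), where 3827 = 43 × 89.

1

Reciprocity: 205 ≡ 1 and 3827 ≡ 3 (mod 4), so (205/3827) = +(3827/205).
Reduce top mod 205: now compute (137/205).
Reciprocity: 137 ≡ 1 and 205 ≡ 1 (mod 4), so (137/205) = +(205/137).
Reduce top mod 137: now compute (68/137).
Pull out 2^2: since 137 ≡ 1 (mod 8), (2/137) = +1, so (2/137)^2 = +1.
Reciprocity: 17 ≡ 1 and 137 ≡ 1 (mod 4), so (17/137) = +(137/17).
Reduce top mod 17: now compute (1/17).
Reached (1/17) = 1. Collecting the sign flips along the way, the symbol is +1.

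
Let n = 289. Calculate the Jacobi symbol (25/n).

1

Reciprocity: 25 ≡ 1 and 289 ≡ 1 (mod 4), so (25/289) = +(289/25).
Reduce top mod 25: now compute (14/25).
Pull out 2: since 25 ≡ 1 (mod 8), (2/25) = +1.
Reciprocity: 7 ≡ 3 and 25 ≡ 1 (mod 4), so (7/25) = +(25/7).
Reduce top mod 7: now compute (4/7).
Pull out 2^2: since 7 ≡ 7 (mod 8), (2/7) = +1, so (2/7)^2 = +1.
Reached (1/7) = 1. Collecting the sign flips along the way, the symbol is +1.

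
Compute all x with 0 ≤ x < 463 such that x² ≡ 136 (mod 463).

227, 236

Since 463 ≡ 3 (mod 4), a square root of 136 is 136^((463+1)/4) = 136^116 mod 463.
Repeated squaring: 136^2≡439, 136^4≡113, 136^8≡268, 136^16≡59, 136^32≡240, 136^64≡188 (mod 463).
136^116 = 136^(64+32+16+4) ≡ 236 (mod 463).
Check: 236² = 55696 ≡ 136 (mod 463). The two roots are 227 and 236.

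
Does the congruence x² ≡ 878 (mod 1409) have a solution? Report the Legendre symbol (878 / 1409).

-1

Pull out 2: since 1409 ≡ 1 (mod 8), (2/1409) = +1.
Reciprocity: 439 ≡ 3 and 1409 ≡ 1 (mod 4), so (439/1409) = +(1409/439).
Reduce top mod 439: now compute (92/439).
Pull out 2^2: since 439 ≡ 7 (mod 8), (2/439) = +1, so (2/439)^2 = +1.
Reciprocity: 23 ≡ 3 and 439 ≡ 3 (mod 4), so (23/439) = −(439/23).
Reduce top mod 23: now compute (2/23).
Pull out 2: since 23 ≡ 7 (mod 8), (2/23) = +1.
Reached (1/23) = 1. Collecting the sign flips along the way, the symbol is -1.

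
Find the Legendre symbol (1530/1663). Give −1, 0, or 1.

1

Pull out 2: since 1663 ≡ 7 (mod 8), (2/1663) = +1.
Reciprocity: 765 ≡ 1 and 1663 ≡ 3 (mod 4), so (765/1663) = +(1663/765).
Reduce top mod 765: now compute (133/765).
Reciprocity: 133 ≡ 1 and 765 ≡ 1 (mod 4), so (133/765) = +(765/133).
Reduce top mod 133: now compute (100/133).
Pull out 2^2: since 133 ≡ 5 (mod 8), (2/133) = -1, so (2/133)^2 = +1.
Reciprocity: 25 ≡ 1 and 133 ≡ 1 (mod 4), so (25/133) = +(133/25).
Reduce top mod 25: now compute (8/25).
Pull out 2^3: since 25 ≡ 1 (mod 8), (2/25) = +1, so (2/25)^3 = +1.
Reached (1/25) = 1. Collecting the sign flips along the way, the symbol is +1.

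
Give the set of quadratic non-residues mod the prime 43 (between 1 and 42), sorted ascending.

Square k = 1,…,21 (k and 43−k give the same square):
1²=1, 2²=4, 3²=9, 4²=16, 5²=25, 6²=36, 7²≡6, 8²≡21, 9²≡38, 10²≡14, 11²≡35, 12²≡15, 13²≡40, 14²≡24, 15²≡10, 16²≡41, 17²≡31, 18²≡23, 19²≡17, 20²≡13, 21²≡11 (mod 43).
The residues are {1, 4, 6, 9, 10, 11, 13, 14, 15, 16, 17, 21, 23, 24, 25, 31, 35, 36, 38, 40, 41}; the non-residues are the remaining 21 nonzero classes.

2 3 5 7 8 12 18 19 20 22 26 27 28 29 30 32 33 34 37 39 42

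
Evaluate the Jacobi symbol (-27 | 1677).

0

First reduce: -27 ≡ 1650 (mod 1677).
Pull out 2: since 1677 ≡ 5 (mod 8), (2/1677) = -1.
Reciprocity: 825 ≡ 1 and 1677 ≡ 1 (mod 4), so (825/1677) = +(1677/825).
Reduce top mod 825: now compute (27/825).
Reciprocity: 27 ≡ 3 and 825 ≡ 1 (mod 4), so (27/825) = +(825/27).
Reduce top mod 27: now compute (15/27).
Reciprocity: 15 ≡ 3 and 27 ≡ 3 (mod 4), so (15/27) = −(27/15).
Reduce top mod 15: now compute (12/15).
Pull out 2^2: since 15 ≡ 7 (mod 8), (2/15) = +1, so (2/15)^2 = +1.
Reciprocity: 3 ≡ 3 and 15 ≡ 3 (mod 4), so (3/15) = −(15/3).
Reduce top mod 3: now compute (0/3).
Top reduces to 0: gcd > 1, so the symbol is 0.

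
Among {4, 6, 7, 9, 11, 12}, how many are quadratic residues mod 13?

3

(4/13) = +1 → QR.
(6/13) = -1 → non-residue.
(7/13) = -1 → non-residue.
(9/13) = +1 → QR.
(11/13) = -1 → non-residue.
(12/13) = +1 → QR.
Total quadratic residues among the 6: 3.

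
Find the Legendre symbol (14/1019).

1

Pull out 2: since 1019 ≡ 3 (mod 8), (2/1019) = -1.
Reciprocity: 7 ≡ 3 and 1019 ≡ 3 (mod 4), so (7/1019) = −(1019/7).
Reduce top mod 7: now compute (4/7).
Pull out 2^2: since 7 ≡ 7 (mod 8), (2/7) = +1, so (2/7)^2 = +1.
Reached (1/7) = 1. Collecting the sign flips along the way, the symbol is +1.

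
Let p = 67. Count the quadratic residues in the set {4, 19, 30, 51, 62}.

(4/67) = +1 → QR.
(19/67) = +1 → QR.
(30/67) = -1 → non-residue.
(51/67) = -1 → non-residue.
(62/67) = +1 → QR.
Total quadratic residues among the 5: 3.

3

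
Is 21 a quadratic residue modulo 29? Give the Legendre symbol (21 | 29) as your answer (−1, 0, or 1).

-1

Reciprocity: 21 ≡ 1 and 29 ≡ 1 (mod 4), so (21/29) = +(29/21).
Reduce top mod 21: now compute (8/21).
Pull out 2^3: since 21 ≡ 5 (mod 8), (2/21) = -1, so (2/21)^3 = -1.
Reached (1/21) = 1. Collecting the sign flips along the way, the symbol is -1.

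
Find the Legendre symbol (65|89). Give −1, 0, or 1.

Reciprocity: 65 ≡ 1 and 89 ≡ 1 (mod 4), so (65/89) = +(89/65).
Reduce top mod 65: now compute (24/65).
Pull out 2^3: since 65 ≡ 1 (mod 8), (2/65) = +1, so (2/65)^3 = +1.
Reciprocity: 3 ≡ 3 and 65 ≡ 1 (mod 4), so (3/65) = +(65/3).
Reduce top mod 3: now compute (2/3).
Pull out 2: since 3 ≡ 3 (mod 8), (2/3) = -1.
Reached (1/3) = 1. Collecting the sign flips along the way, the symbol is -1.

-1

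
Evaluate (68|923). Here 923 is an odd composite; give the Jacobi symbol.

Pull out 2^2: since 923 ≡ 3 (mod 8), (2/923) = -1, so (2/923)^2 = +1.
Reciprocity: 17 ≡ 1 and 923 ≡ 3 (mod 4), so (17/923) = +(923/17).
Reduce top mod 17: now compute (5/17).
Reciprocity: 5 ≡ 1 and 17 ≡ 1 (mod 4), so (5/17) = +(17/5).
Reduce top mod 5: now compute (2/5).
Pull out 2: since 5 ≡ 5 (mod 8), (2/5) = -1.
Reached (1/5) = 1. Collecting the sign flips along the way, the symbol is -1.

-1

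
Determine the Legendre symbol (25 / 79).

1

Euler's criterion: (25/79) ≡ 25^39 (mod 79).
25^2 ≡ 72 (mod 79)
25^4 ≡ 49 (mod 79)
25^8 ≡ 31 (mod 79)
25^16 ≡ 13 (mod 79)
25^32 ≡ 11 (mod 79)
25^39 = 25^(32+4+2+1) ≡ 1 (mod 79).
Result is 1, so (25/79) = 1.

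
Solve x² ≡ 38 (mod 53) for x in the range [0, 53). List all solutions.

12, 41

53 ≡ 1 (mod 4), so we find a root by search.
Trying successive values, 12² = 144 ≡ 38 (mod 53). The other root is 53 − 12 = 41.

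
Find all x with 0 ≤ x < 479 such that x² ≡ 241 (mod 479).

Since 479 ≡ 3 (mod 4), a square root of 241 is 241^((479+1)/4) = 241^120 mod 479.
Repeated squaring: 241^2≡122, 241^4≡35, 241^8≡267, 241^16≡397, 241^32≡18, 241^64≡324 (mod 479).
241^120 = 241^(64+32+16+8) ≡ 264 (mod 479).
Check: 264² = 69696 ≡ 241 (mod 479). The two roots are 215 and 264.

215, 264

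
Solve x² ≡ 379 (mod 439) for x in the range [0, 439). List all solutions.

Since 439 ≡ 3 (mod 4), a square root of 379 is 379^((439+1)/4) = 379^110 mod 439.
Repeated squaring: 379^2≡88, 379^4≡281, 379^8≡380, 379^16≡408, 379^32≡83, 379^64≡304 (mod 439).
379^110 = 379^(64+32+8+4+2) ≡ 91 (mod 439).
Check: 91² = 8281 ≡ 379 (mod 439). The two roots are 91 and 348.

91, 348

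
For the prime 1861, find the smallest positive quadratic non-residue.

(2/1861) = −1, so 2 is the smallest positive non-residue mod 1861.

2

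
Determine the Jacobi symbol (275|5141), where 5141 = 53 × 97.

Reciprocity: 275 ≡ 3 and 5141 ≡ 1 (mod 4), so (275/5141) = +(5141/275).
Reduce top mod 275: now compute (191/275).
Reciprocity: 191 ≡ 3 and 275 ≡ 3 (mod 4), so (191/275) = −(275/191).
Reduce top mod 191: now compute (84/191).
Pull out 2^2: since 191 ≡ 7 (mod 8), (2/191) = +1, so (2/191)^2 = +1.
Reciprocity: 21 ≡ 1 and 191 ≡ 3 (mod 4), so (21/191) = +(191/21).
Reduce top mod 21: now compute (2/21).
Pull out 2: since 21 ≡ 5 (mod 8), (2/21) = -1.
Reached (1/21) = 1. Collecting the sign flips along the way, the symbol is +1.

1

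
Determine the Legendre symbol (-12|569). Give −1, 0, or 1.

-1

Euler's criterion: (-12/569) ≡ 557^284 (mod 569).
557^2 ≡ 144 (mod 569)
557^4 ≡ 252 (mod 569)
557^8 ≡ 345 (mod 569)
557^16 ≡ 104 (mod 569)
557^32 ≡ 5 (mod 569)
557^64 ≡ 25 (mod 569)
557^128 ≡ 56 (mod 569)
557^256 ≡ 291 (mod 569)
557^284 = 557^(256+16+8+4) ≡ 568 (mod 569).
Result is 568 ≡ −1, so (-12/569) = −1.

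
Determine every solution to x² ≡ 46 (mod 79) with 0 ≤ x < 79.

Since 79 ≡ 3 (mod 4), a square root of 46 is 46^((79+1)/4) = 46^20 mod 79.
Repeated squaring: 46^2≡62, 46^4≡52, 46^8≡18, 46^16≡8 (mod 79).
46^20 = 46^(16+4) ≡ 21 (mod 79).
Check: 21² = 441 ≡ 46 (mod 79). The two roots are 21 and 58.

21, 58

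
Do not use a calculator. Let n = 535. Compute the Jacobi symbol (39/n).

1

Reciprocity: 39 ≡ 3 and 535 ≡ 3 (mod 4), so (39/535) = −(535/39).
Reduce top mod 39: now compute (28/39).
Pull out 2^2: since 39 ≡ 7 (mod 8), (2/39) = +1, so (2/39)^2 = +1.
Reciprocity: 7 ≡ 3 and 39 ≡ 3 (mod 4), so (7/39) = −(39/7).
Reduce top mod 7: now compute (4/7).
Pull out 2^2: since 7 ≡ 7 (mod 8), (2/7) = +1, so (2/7)^2 = +1.
Reached (1/7) = 1. Collecting the sign flips along the way, the symbol is +1.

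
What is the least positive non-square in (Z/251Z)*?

(2/251) = −1, so 2 is the smallest positive non-residue mod 251.

2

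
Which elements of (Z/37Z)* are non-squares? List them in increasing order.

2,5,6,8,13,14,15,17,18,19,20,22,23,24,29,31,32,35

Square k = 1,…,18 (k and 37−k give the same square):
1²=1, 2²=4, 3²=9, 4²=16, 5²=25, 6²=36, 7²≡12, 8²≡27, 9²≡7, 10²≡26, 11²≡10, 12²≡33, 13²≡21, 14²≡11, 15²≡3, 16²≡34, 17²≡30, 18²≡28 (mod 37).
The residues are {1, 3, 4, 7, 9, 10, 11, 12, 16, 21, 25, 26, 27, 28, 30, 33, 34, 36}; the non-residues are the remaining 18 nonzero classes.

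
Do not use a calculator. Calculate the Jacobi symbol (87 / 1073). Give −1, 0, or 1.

Reciprocity: 87 ≡ 3 and 1073 ≡ 1 (mod 4), so (87/1073) = +(1073/87).
Reduce top mod 87: now compute (29/87).
Reciprocity: 29 ≡ 1 and 87 ≡ 3 (mod 4), so (29/87) = +(87/29).
Reduce top mod 29: now compute (0/29).
Top reduces to 0: gcd > 1, so the symbol is 0.

0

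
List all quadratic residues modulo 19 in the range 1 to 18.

1,4,5,6,7,9,11,16,17

Square k = 1,…,9 (k and 19−k give the same square):
1²=1, 2²=4, 3²=9, 4²=16, 5²≡6, 6²≡17, 7²≡11, 8²≡7, 9²≡5 (mod 19).
So the quadratic residues mod 19 are {1, 4, 5, 6, 7, 9, 11, 16, 17}.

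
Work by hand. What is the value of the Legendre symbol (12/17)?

Euler's criterion: (12/17) ≡ 12^8 (mod 17).
12^2 ≡ 8 (mod 17)
12^4 ≡ 13 (mod 17)
12^8 ≡ 16 (mod 17)
12^8 = 12^(8) ≡ 16 (mod 17).
Result is 16 ≡ −1, so (12/17) = −1.

-1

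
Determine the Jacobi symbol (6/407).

Pull out 2: since 407 ≡ 7 (mod 8), (2/407) = +1.
Reciprocity: 3 ≡ 3 and 407 ≡ 3 (mod 4), so (3/407) = −(407/3).
Reduce top mod 3: now compute (2/3).
Pull out 2: since 3 ≡ 3 (mod 8), (2/3) = -1.
Reached (1/3) = 1. Collecting the sign flips along the way, the symbol is +1.

1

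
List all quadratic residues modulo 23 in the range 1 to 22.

Square k = 1,…,11 (k and 23−k give the same square):
1²=1, 2²=4, 3²=9, 4²=16, 5²≡2, 6²≡13, 7²≡3, 8²≡18, 9²≡12, 10²≡8, 11²≡6 (mod 23).
So the quadratic residues mod 23 are {1, 2, 3, 4, 6, 8, 9, 12, 13, 16, 18}.

1,2,3,4,6,8,9,12,13,16,18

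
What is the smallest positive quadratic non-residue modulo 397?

2

(2/397) = −1, so 2 is the smallest positive non-residue mod 397.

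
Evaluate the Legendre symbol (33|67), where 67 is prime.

Reciprocity: 33 ≡ 1 and 67 ≡ 3 (mod 4), so (33/67) = +(67/33).
Reduce top mod 33: now compute (1/33).
Reached (1/33) = 1. Collecting the sign flips along the way, the symbol is +1.

1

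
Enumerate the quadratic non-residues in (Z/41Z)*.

3,6,7,11,12,13,14,15,17,19,22,24,26,27,28,29,30,34,35,38

Square k = 1,…,20 (k and 41−k give the same square):
1²=1, 2²=4, 3²=9, 4²=16, 5²=25, 6²=36, 7²≡8, 8²≡23, 9²≡40, 10²≡18, 11²≡39, 12²≡21, 13²≡5, 14²≡32, 15²≡20, 16²≡10, 17²≡2, 18²≡37, 19²≡33, 20²≡31 (mod 41).
The residues are {1, 2, 4, 5, 8, 9, 10, 16, 18, 20, 21, 23, 25, 31, 32, 33, 36, 37, 39, 40}; the non-residues are the remaining 20 nonzero classes.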